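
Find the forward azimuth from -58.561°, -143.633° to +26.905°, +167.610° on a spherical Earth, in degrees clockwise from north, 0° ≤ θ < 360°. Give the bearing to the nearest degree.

318°

Δλ = 167.610 − -143.633 = 311.243°; wrapped into (−180°, 180°]: -48.757°.
θ = atan2( sin Δλ · cos φ₂ , cos φ₁ · sin φ₂ − sin φ₁ · cos φ₂ · cos Δλ )
  = atan2(-0.67053, 0.73762) = -42.272° → normalised to [0°, 360°): 317.728°.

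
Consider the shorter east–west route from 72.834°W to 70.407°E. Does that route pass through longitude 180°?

Signed shortest Δλ = ((70.407 − -72.834 + 180) mod 360) − 180 = 143.241°.
Going east by 143.241° from -72.834° reaches +70.407° without touching 180°.

No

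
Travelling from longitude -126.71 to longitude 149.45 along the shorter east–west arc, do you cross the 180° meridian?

Yes

Naïve |149.45 − -126.71| = 276.16° > 180°, so the shorter arc goes the other way round — across 180°.
Signed shortest Δλ = ((149.45 − -126.71 + 180) mod 360) − 180 = -83.84°.
Going west by 83.84° from -126.71° passes through 180° before reaching +149.45°.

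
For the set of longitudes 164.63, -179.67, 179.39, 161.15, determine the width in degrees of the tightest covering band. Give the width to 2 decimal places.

Sort the longitudes: -179.67°, +161.15°, +164.63°, +179.39°.
Eastward gaps between consecutive values (wrapping around): 340.82°, 3.48°, 14.76°, 0.94°.
Largest gap = 340.82° ⇒ minimal covering band is its complement: 360° − 340.82° = 19.18°.
Band runs from +161.15° eastward to -179.67°, crossing the antimeridian.

19.18°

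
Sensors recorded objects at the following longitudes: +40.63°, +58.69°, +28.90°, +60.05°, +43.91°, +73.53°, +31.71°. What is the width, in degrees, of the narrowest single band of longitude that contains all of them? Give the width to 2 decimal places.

Sort the longitudes: +28.90°, +31.71°, +40.63°, +43.91°, +58.69°, +60.05°, +73.53°.
Eastward gaps between consecutive values (wrapping around): 2.81°, 8.92°, 3.28°, 14.78°, 1.36°, 13.48°, 315.37°.
Largest gap = 315.37° ⇒ minimal covering band is its complement: 360° − 315.37° = 44.63°.
Band runs from +28.90° eastward to +73.53°.

44.63°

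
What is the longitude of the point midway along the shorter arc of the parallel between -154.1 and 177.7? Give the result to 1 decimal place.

-168.2°

Signed shortest Δλ from -154.1° to +177.7° is -28.2°.
Midpoint longitude = -154.1° + (-28.2°)/2 = -154.1° − 14.1° = -168.2°.
(The naïve average (-154.1 + +177.7)/2 = 11.8° is on the wrong side of the globe.)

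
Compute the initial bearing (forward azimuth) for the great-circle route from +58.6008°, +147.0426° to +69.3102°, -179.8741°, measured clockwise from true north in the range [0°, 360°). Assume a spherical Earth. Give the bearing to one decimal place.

39.4°

Δλ = -179.8741 − 147.0426 = -326.9167°; wrapped into (−180°, 180°]: 33.0833°.
θ = atan2( sin Δλ · cos φ₂ , cos φ₁ · sin φ₂ − sin φ₁ · cos φ₂ · cos Δλ )
  = atan2(0.19286, 0.23472) = 39.408° → normalised to [0°, 360°): 39.408°.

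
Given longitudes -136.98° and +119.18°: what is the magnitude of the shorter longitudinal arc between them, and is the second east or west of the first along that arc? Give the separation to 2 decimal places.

Raw difference: 119.18 − -136.98 = 256.16°.
Normalise into (−180°, 180°]: 256.16° − 360° = -103.84°.
Negative ⇒ the second point lies to the west; separation 103.84°.

103.84° west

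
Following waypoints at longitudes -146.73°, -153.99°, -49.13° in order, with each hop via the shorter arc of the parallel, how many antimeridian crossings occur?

0

Leg 1: -146.73° → -153.99°, shortest Δλ = -7.26° (west) — does not cross 180°.
Leg 2: -153.99° → -49.13°, shortest Δλ = 104.86° (east) — does not cross 180°.
Total crossings: 0.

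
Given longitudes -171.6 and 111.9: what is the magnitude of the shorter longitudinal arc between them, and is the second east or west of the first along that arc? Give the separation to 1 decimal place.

76.5° west

Raw difference: 111.9 − -171.6 = 283.5°.
Normalise into (−180°, 180°]: 283.5° − 360° = -76.5°.
Negative ⇒ the second point lies to the west; separation 76.5°.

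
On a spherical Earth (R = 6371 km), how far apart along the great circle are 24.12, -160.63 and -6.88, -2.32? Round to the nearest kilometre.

17012 km

Δλ = -2.32 − -160.63 = 158.31°.
Δφ = -6.88 − 24.12 = -31.00°.
a = sin²(Δφ/2) + cos φ₁ · cos φ₂ · sin²(Δλ/2) = 0.945458.
c = 2·atan2(√a, √(1−a)) = 2.67015 rad → d = 6371·c ≈ 17011.55 km.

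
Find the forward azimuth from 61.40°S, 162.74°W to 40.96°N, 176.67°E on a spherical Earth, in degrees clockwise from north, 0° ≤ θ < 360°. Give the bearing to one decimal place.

344.1°

Δλ = 176.67 − -162.74 = 339.41°; wrapped into (−180°, 180°]: -20.59°.
θ = atan2( sin Δλ · cos φ₂ , cos φ₁ · sin φ₂ − sin φ₁ · cos φ₂ · cos Δλ )
  = atan2(-0.26558, 0.93447) = -15.865° → normalised to [0°, 360°): 344.135°.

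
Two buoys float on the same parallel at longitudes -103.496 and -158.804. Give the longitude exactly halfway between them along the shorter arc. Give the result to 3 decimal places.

Signed shortest Δλ from -103.496° to -158.804° is -55.308°.
Midpoint longitude = -103.496° + (-55.308°)/2 = -103.496° − 27.654° = -131.150°.

-131.150°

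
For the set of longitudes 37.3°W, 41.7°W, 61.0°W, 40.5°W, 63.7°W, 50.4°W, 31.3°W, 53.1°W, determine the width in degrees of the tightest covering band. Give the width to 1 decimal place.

32.4°

Sort the longitudes: -63.7°, -61.0°, -53.1°, -50.4°, -41.7°, -40.5°, -37.3°, -31.3°.
Eastward gaps between consecutive values (wrapping around): 2.7°, 7.9°, 2.7°, 8.7°, 1.2°, 3.2°, 6.0°, 327.6°.
Largest gap = 327.6° ⇒ minimal covering band is its complement: 360° − 327.6° = 32.4°.
Band runs from -63.7° eastward to -31.3°.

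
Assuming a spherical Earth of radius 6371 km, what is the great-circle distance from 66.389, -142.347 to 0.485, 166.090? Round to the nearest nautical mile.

4510 nmi

Δλ = 166.090 − -142.347 = 308.437°; wrapped into (−180°, 180°]: -51.563°.
Δφ = 0.485 − 66.389 = -65.904°.
a = sin²(Δφ/2) + cos φ₁ · cos φ₂ · sin²(Δλ/2) = 0.371632.
c = 2·atan2(√a, √(1−a)) = 1.31115 rad → d = 6371·c ≈ 8353.36 km ≈ 4510.45 nmi.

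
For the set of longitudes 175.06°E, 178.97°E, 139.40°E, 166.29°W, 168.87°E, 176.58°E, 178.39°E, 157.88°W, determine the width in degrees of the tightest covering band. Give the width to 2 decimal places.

Sort the longitudes: -166.29°, -157.88°, +139.40°, +168.87°, +175.06°, +176.58°, +178.39°, +178.97°.
Eastward gaps between consecutive values (wrapping around): 8.41°, 297.28°, 29.47°, 6.19°, 1.52°, 1.81°, 0.58°, 14.74°.
Largest gap = 297.28° ⇒ minimal covering band is its complement: 360° − 297.28° = 62.72°.
Band runs from +139.40° eastward to -157.88°, crossing the antimeridian.

62.72°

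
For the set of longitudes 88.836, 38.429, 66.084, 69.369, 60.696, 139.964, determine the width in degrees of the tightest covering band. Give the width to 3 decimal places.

101.535°

Sort the longitudes: +38.429°, +60.696°, +66.084°, +69.369°, +88.836°, +139.964°.
Eastward gaps between consecutive values (wrapping around): 22.267°, 5.388°, 3.285°, 19.467°, 51.128°, 258.465°.
Largest gap = 258.465° ⇒ minimal covering band is its complement: 360° − 258.465° = 101.535°.
Band runs from +38.429° eastward to +139.964°.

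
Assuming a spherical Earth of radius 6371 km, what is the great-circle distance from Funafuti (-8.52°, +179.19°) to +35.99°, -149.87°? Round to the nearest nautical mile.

3193 nmi

Δλ = -149.87 − 179.19 = -329.06°; wrapped into (−180°, 180°]: 30.94°.
Δφ = 35.99 − -8.52 = 44.51°.
a = sin²(Δφ/2) + cos φ₁ · cos φ₂ · sin²(Δλ/2) = 0.200367.
c = 2·atan2(√a, √(1−a)) = 0.92821 rad → d = 6371·c ≈ 5913.64 km ≈ 3193.11 nmi.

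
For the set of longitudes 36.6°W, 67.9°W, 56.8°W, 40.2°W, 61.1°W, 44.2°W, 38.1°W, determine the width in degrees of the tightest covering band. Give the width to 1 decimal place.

Sort the longitudes: -67.9°, -61.1°, -56.8°, -44.2°, -40.2°, -38.1°, -36.6°.
Eastward gaps between consecutive values (wrapping around): 6.8°, 4.3°, 12.6°, 4.0°, 2.1°, 1.5°, 328.7°.
Largest gap = 328.7° ⇒ minimal covering band is its complement: 360° − 328.7° = 31.3°.
Band runs from -67.9° eastward to -36.6°.

31.3°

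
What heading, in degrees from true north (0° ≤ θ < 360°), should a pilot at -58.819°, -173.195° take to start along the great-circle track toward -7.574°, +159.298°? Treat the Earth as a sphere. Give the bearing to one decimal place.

Δλ = 159.298 − -173.195 = 332.493°; wrapped into (−180°, 180°]: -27.507°.
θ = atan2( sin Δλ · cos φ₂ , cos φ₁ · sin φ₂ − sin φ₁ · cos φ₂ · cos Δλ )
  = atan2(-0.45783, 0.68396) = -33.798° → normalised to [0°, 360°): 326.202°.

326.2°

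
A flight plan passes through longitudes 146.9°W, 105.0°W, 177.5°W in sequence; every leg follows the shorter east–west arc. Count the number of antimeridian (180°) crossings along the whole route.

Leg 1: -146.9° → -105.0°, shortest Δλ = 41.9° (east) — does not cross 180°.
Leg 2: -105.0° → -177.5°, shortest Δλ = -72.5° (west) — does not cross 180°.
Total crossings: 0.

0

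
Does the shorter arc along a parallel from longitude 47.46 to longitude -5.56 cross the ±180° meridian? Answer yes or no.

Signed shortest Δλ = ((-5.56 − 47.46 + 180) mod 360) − 180 = -53.02°.
Going west by 53.02° from +47.46° reaches -5.56° without touching 180°.

No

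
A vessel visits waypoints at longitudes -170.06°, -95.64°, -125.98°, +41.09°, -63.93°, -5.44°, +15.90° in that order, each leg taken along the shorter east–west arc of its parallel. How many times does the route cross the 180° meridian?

Leg 1: -170.06° → -95.64°, shortest Δλ = 74.42° (east) — does not cross 180°.
Leg 2: -95.64° → -125.98°, shortest Δλ = -30.34° (west) — does not cross 180°.
Leg 3: -125.98° → +41.09°, shortest Δλ = 167.07° (east) — does not cross 180°.
Leg 4: +41.09° → -63.93°, shortest Δλ = -105.02° (west) — does not cross 180°.
Leg 5: -63.93° → -5.44°, shortest Δλ = 58.49° (east) — does not cross 180°.
Leg 6: -5.44° → +15.90°, shortest Δλ = 21.34° (east) — does not cross 180°.
Total crossings: 0.

0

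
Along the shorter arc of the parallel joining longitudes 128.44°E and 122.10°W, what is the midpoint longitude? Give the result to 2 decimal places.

176.83°W

Signed shortest Δλ from +128.44° to -122.10° is +109.46°.
Midpoint longitude = +128.44° + (+109.46°)/2 = +128.44° + 54.73° = +183.17°.
Normalise into (−180°, 180°]: -176.83°.
(The naïve average (+128.44 + -122.10)/2 = 3.17° is on the wrong side of the globe.)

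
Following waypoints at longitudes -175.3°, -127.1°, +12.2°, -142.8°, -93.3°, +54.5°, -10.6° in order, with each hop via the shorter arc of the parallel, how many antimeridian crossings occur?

0

Leg 1: -175.3° → -127.1°, shortest Δλ = 48.2° (east) — does not cross 180°.
Leg 2: -127.1° → +12.2°, shortest Δλ = 139.3° (east) — does not cross 180°.
Leg 3: +12.2° → -142.8°, shortest Δλ = -155.0° (west) — does not cross 180°.
Leg 4: -142.8° → -93.3°, shortest Δλ = 49.5° (east) — does not cross 180°.
Leg 5: -93.3° → +54.5°, shortest Δλ = 147.8° (east) — does not cross 180°.
Leg 6: +54.5° → -10.6°, shortest Δλ = -65.1° (west) — does not cross 180°.
Total crossings: 0.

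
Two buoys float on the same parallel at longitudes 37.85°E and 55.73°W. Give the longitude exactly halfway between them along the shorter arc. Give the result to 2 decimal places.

8.94°W

Signed shortest Δλ from +37.85° to -55.73° is -93.58°.
Midpoint longitude = +37.85° + (-93.58°)/2 = +37.85° − 46.79° = -8.94°.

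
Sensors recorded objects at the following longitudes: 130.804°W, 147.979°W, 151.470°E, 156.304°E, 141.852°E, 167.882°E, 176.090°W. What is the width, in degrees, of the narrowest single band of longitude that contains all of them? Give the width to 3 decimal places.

87.344°

Sort the longitudes: -176.090°, -147.979°, -130.804°, +141.852°, +151.470°, +156.304°, +167.882°.
Eastward gaps between consecutive values (wrapping around): 28.111°, 17.175°, 272.656°, 9.618°, 4.834°, 11.578°, 16.028°.
Largest gap = 272.656° ⇒ minimal covering band is its complement: 360° − 272.656° = 87.344°.
Band runs from +141.852° eastward to -130.804°, crossing the antimeridian.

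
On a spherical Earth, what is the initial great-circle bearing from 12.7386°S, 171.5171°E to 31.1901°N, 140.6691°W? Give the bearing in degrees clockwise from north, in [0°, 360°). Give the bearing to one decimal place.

Δλ = -140.6691 − 171.5171 = -312.1862°; wrapped into (−180°, 180°]: 47.8138°.
θ = atan2( sin Δλ · cos φ₂ , cos φ₁ · sin φ₂ − sin φ₁ · cos φ₂ · cos Δλ )
  = atan2(0.63386, 0.63181) = 45.093° → normalised to [0°, 360°): 45.093°.

45.1°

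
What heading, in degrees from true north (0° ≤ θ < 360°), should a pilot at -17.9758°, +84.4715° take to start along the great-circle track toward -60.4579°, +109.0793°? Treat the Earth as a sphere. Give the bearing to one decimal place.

163.4°

Δλ = 109.0793 − 84.4715 = 24.6078°.
θ = atan2( sin Δλ · cos φ₂ , cos φ₁ · sin φ₂ − sin φ₁ · cos φ₂ · cos Δλ )
  = atan2(0.20531, -0.68918) = 163.411° → normalised to [0°, 360°): 163.411°.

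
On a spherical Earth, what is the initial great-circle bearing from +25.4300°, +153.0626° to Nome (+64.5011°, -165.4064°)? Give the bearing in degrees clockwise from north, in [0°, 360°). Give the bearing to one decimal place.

Δλ = -165.4064 − 153.0626 = -318.4690°; wrapped into (−180°, 180°]: 41.5310°.
θ = atan2( sin Δλ · cos φ₂ , cos φ₁ · sin φ₂ − sin φ₁ · cos φ₂ · cos Δλ )
  = atan2(0.28543, 0.67676) = 22.868° → normalised to [0°, 360°): 22.868°.

22.9°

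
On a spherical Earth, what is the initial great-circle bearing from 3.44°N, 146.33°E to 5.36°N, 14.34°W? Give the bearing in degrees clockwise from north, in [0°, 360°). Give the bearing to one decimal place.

Δλ = -14.34 − 146.33 = -160.67°.
θ = atan2( sin Δλ · cos φ₂ , cos φ₁ · sin φ₂ − sin φ₁ · cos φ₂ · cos Δλ )
  = atan2(-0.32956, 0.14962) = -65.582° → normalised to [0°, 360°): 294.418°.

294.4°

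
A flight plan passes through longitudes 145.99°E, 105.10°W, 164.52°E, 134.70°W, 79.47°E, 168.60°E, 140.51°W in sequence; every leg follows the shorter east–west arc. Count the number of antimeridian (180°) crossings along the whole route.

5

Leg 1: +145.99° → -105.10°, shortest Δλ = 108.91° (east) — crosses 180°.
Leg 2: -105.10° → +164.52°, shortest Δλ = -90.38° (west) — crosses 180°.
Leg 3: +164.52° → -134.70°, shortest Δλ = 60.78° (east) — crosses 180°.
Leg 4: -134.70° → +79.47°, shortest Δλ = -145.83° (west) — crosses 180°.
Leg 5: +79.47° → +168.60°, shortest Δλ = 89.13° (east) — does not cross 180°.
Leg 6: +168.60° → -140.51°, shortest Δλ = 50.89° (east) — crosses 180°.
Total crossings: 5.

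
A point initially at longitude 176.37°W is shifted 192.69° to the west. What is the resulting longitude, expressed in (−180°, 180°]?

Start at -176.37°; shift −192.69° → -369.06°.
-369.06° lies outside (−180°, 180°]; add 360° → -9.06°.

9.06°W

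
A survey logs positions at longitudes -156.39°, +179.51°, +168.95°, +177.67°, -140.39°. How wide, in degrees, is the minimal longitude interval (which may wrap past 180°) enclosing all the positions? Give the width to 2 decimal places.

50.66°

Sort the longitudes: -156.39°, -140.39°, +168.95°, +177.67°, +179.51°.
Eastward gaps between consecutive values (wrapping around): 16.00°, 309.34°, 8.72°, 1.84°, 24.10°.
Largest gap = 309.34° ⇒ minimal covering band is its complement: 360° − 309.34° = 50.66°.
Band runs from +168.95° eastward to -140.39°, crossing the antimeridian.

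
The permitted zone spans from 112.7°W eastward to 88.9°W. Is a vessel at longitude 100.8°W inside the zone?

Band width going east from -112.7° to -88.9°: ((-88.9 − -112.7) mod 360) = 23.8°.
Offset of -100.8° east of the west edge: ((-100.8 − -112.7) mod 360) = 11.9°.
11.9° ≤ 23.8° ⇒ inside.

Yes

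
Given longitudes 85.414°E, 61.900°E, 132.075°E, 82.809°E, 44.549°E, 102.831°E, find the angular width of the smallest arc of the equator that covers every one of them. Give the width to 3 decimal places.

Sort the longitudes: +44.549°, +61.900°, +82.809°, +85.414°, +102.831°, +132.075°.
Eastward gaps between consecutive values (wrapping around): 17.351°, 20.909°, 2.605°, 17.417°, 29.244°, 272.474°.
Largest gap = 272.474° ⇒ minimal covering band is its complement: 360° − 272.474° = 87.526°.
Band runs from +44.549° eastward to +132.075°.

87.526°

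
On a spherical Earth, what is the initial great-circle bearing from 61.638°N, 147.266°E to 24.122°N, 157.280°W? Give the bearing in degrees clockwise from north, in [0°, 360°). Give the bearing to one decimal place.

Δλ = -157.280 − 147.266 = -304.546°; wrapped into (−180°, 180°]: 55.454°.
θ = atan2( sin Δλ · cos φ₂ , cos φ₁ · sin φ₂ − sin φ₁ · cos φ₂ · cos Δλ )
  = atan2(0.75175, -0.26129) = 109.166° → normalised to [0°, 360°): 109.166°.

109.2°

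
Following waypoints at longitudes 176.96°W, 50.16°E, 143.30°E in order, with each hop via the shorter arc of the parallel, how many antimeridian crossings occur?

Leg 1: -176.96° → +50.16°, shortest Δλ = -132.88° (west) — crosses 180°.
Leg 2: +50.16° → +143.30°, shortest Δλ = 93.14° (east) — does not cross 180°.
Total crossings: 1.

1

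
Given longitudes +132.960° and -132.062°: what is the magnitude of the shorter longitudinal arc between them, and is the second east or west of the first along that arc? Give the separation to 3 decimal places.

94.978° east

Raw difference: -132.062 − 132.960 = -265.022°.
Normalise into (−180°, 180°]: -265.022° + 360° = 94.978°.
Positive ⇒ the second point lies to the east; separation 94.978°.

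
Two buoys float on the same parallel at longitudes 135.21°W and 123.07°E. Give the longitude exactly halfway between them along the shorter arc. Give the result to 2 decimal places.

Signed shortest Δλ from -135.21° to +123.07° is -101.72°.
Midpoint longitude = -135.21° + (-101.72°)/2 = -135.21° − 50.86° = -186.07°.
Normalise into (−180°, 180°]: +173.93°.
(The naïve average (-135.21 + +123.07)/2 = -6.07° is on the wrong side of the globe.)

173.93°E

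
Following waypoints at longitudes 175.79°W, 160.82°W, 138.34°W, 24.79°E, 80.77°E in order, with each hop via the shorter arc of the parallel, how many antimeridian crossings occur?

Leg 1: -175.79° → -160.82°, shortest Δλ = 14.97° (east) — does not cross 180°.
Leg 2: -160.82° → -138.34°, shortest Δλ = 22.48° (east) — does not cross 180°.
Leg 3: -138.34° → +24.79°, shortest Δλ = 163.13° (east) — does not cross 180°.
Leg 4: +24.79° → +80.77°, shortest Δλ = 55.98° (east) — does not cross 180°.
Total crossings: 0.

0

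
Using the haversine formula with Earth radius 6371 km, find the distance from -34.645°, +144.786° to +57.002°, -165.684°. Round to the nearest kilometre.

Δλ = -165.684 − 144.786 = -310.470°; wrapped into (−180°, 180°]: 49.530°.
Δφ = 57.002 − -34.645 = 91.647°.
a = sin²(Δφ/2) + cos φ₁ · cos φ₂ · sin²(Δλ/2) = 0.592992.
c = 2·atan2(√a, √(1−a)) = 1.75787 rad → d = 6371·c ≈ 11199.38 km.

11199 km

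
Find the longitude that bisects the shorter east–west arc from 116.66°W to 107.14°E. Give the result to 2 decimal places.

175.24°E

Signed shortest Δλ from -116.66° to +107.14° is -136.20°.
Midpoint longitude = -116.66° + (-136.20°)/2 = -116.66° − 68.10° = -184.76°.
Normalise into (−180°, 180°]: +175.24°.
(The naïve average (-116.66 + +107.14)/2 = -4.76° is on the wrong side of the globe.)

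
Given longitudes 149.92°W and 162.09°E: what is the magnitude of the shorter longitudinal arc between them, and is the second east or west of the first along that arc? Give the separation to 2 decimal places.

47.99° west

Raw difference: 162.09 − -149.92 = 312.01°.
Normalise into (−180°, 180°]: 312.01° − 360° = -47.99°.
Negative ⇒ the second point lies to the west; separation 47.99°.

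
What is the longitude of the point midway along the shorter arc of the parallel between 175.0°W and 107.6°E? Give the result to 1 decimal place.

Signed shortest Δλ from -175.0° to +107.6° is -77.4°.
Midpoint longitude = -175.0° + (-77.4°)/2 = -175.0° − 38.7° = -213.7°.
Normalise into (−180°, 180°]: +146.3°.
(The naïve average (-175.0 + +107.6)/2 = -33.7° is on the wrong side of the globe.)

146.3°E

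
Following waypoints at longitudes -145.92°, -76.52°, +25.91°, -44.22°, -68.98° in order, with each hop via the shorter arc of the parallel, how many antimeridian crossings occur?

0

Leg 1: -145.92° → -76.52°, shortest Δλ = 69.4° (east) — does not cross 180°.
Leg 2: -76.52° → +25.91°, shortest Δλ = 102.43° (east) — does not cross 180°.
Leg 3: +25.91° → -44.22°, shortest Δλ = -70.13° (west) — does not cross 180°.
Leg 4: -44.22° → -68.98°, shortest Δλ = -24.76° (west) — does not cross 180°.
Total crossings: 0.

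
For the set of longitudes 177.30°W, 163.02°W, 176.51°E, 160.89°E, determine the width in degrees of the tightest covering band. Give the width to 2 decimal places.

Sort the longitudes: -177.30°, -163.02°, +160.89°, +176.51°.
Eastward gaps between consecutive values (wrapping around): 14.28°, 323.91°, 15.62°, 6.19°.
Largest gap = 323.91° ⇒ minimal covering band is its complement: 360° − 323.91° = 36.09°.
Band runs from +160.89° eastward to -163.02°, crossing the antimeridian.

36.09°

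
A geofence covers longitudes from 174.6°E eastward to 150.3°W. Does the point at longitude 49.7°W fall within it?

No

Band width going east from +174.6° to -150.3°: ((-150.3 − 174.6) mod 360) = 35.1°.
Offset of -49.7° east of the west edge: ((-49.7 − 174.6) mod 360) = 135.7°.
135.7° > 35.1° ⇒ outside.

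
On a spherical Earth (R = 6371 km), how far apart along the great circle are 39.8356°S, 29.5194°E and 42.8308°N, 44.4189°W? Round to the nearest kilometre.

Δλ = -44.4189 − 29.5194 = -73.9383°.
Δφ = 42.8308 − -39.8356 = 82.6664°.
a = sin²(Δφ/2) + cos φ₁ · cos φ₂ · sin²(Δλ/2) = 0.639844.
c = 2·atan2(√a, √(1−a)) = 1.85427 rad → d = 6371·c ≈ 11813.53 km.

11814 km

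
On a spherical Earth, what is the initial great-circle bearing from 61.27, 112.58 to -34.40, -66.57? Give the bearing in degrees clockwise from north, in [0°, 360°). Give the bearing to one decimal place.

Δλ = -66.57 − 112.58 = -179.15°.
θ = atan2( sin Δλ · cos φ₂ , cos φ₁ · sin φ₂ − sin φ₁ · cos φ₂ · cos Δλ )
  = atan2(-0.01224, 0.45189) = -1.552° → normalised to [0°, 360°): 358.448°.

358.4°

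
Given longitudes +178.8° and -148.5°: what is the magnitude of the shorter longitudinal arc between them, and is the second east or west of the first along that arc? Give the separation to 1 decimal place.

Raw difference: -148.5 − 178.8 = -327.3°.
Normalise into (−180°, 180°]: -327.3° + 360° = 32.7°.
Positive ⇒ the second point lies to the east; separation 32.7°.

32.7° east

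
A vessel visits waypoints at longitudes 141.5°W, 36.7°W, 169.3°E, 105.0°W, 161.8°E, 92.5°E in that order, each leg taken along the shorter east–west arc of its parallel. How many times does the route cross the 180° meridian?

3

Leg 1: -141.5° → -36.7°, shortest Δλ = 104.8° (east) — does not cross 180°.
Leg 2: -36.7° → +169.3°, shortest Δλ = -154.0° (west) — crosses 180°.
Leg 3: +169.3° → -105.0°, shortest Δλ = 85.7° (east) — crosses 180°.
Leg 4: -105.0° → +161.8°, shortest Δλ = -93.2° (west) — crosses 180°.
Leg 5: +161.8° → +92.5°, shortest Δλ = -69.3° (west) — does not cross 180°.
Total crossings: 3.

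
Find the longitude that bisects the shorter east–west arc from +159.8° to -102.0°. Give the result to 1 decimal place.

-151.1°

Signed shortest Δλ from +159.8° to -102.0° is +98.2°.
Midpoint longitude = +159.8° + (+98.2°)/2 = +159.8° + 49.1° = +208.9°.
Normalise into (−180°, 180°]: -151.1°.
(The naïve average (+159.8 + -102.0)/2 = 28.9° is on the wrong side of the globe.)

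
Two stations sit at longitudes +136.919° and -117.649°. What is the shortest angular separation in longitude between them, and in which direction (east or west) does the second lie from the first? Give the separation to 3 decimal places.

105.432° east

Raw difference: -117.649 − 136.919 = -254.568°.
Normalise into (−180°, 180°]: -254.568° + 360° = 105.432°.
Positive ⇒ the second point lies to the east; separation 105.432°.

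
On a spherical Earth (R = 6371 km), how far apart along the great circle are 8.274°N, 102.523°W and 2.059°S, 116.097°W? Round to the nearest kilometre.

1894 km

Δλ = -116.097 − -102.523 = -13.574°.
Δφ = -2.059 − 8.274 = -10.333°.
a = sin²(Δφ/2) + cos φ₁ · cos φ₂ · sin²(Δλ/2) = 0.021921.
c = 2·atan2(√a, √(1−a)) = 0.29721 rad → d = 6371·c ≈ 1893.51 km.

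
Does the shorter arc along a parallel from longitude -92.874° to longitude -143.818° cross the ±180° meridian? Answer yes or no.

No

Signed shortest Δλ = ((-143.818 − -92.874 + 180) mod 360) − 180 = -50.944°.
Going west by 50.944° from -92.874° reaches -143.818° without touching 180°.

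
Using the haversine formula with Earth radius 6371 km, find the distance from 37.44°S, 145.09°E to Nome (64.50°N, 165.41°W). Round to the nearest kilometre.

Δλ = -165.41 − 145.09 = -310.50°; wrapped into (−180°, 180°]: 49.50°.
Δφ = 64.50 − -37.44 = 101.94°.
a = sin²(Δφ/2) + cos φ₁ · cos φ₂ · sin²(Δλ/2) = 0.663357.
c = 2·atan2(√a, √(1−a)) = 1.90362 rad → d = 6371·c ≈ 12127.97 km.

12128 km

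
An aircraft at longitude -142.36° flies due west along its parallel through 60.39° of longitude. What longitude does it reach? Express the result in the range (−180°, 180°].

+157.25°

Start at -142.36°; shift −60.39° → -202.75°.
-202.75° lies outside (−180°, 180°]; add 360° → +157.25°.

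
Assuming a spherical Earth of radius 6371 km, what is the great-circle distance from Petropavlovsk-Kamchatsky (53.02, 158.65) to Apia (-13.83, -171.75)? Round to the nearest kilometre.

7953 km

Δλ = -171.75 − 158.65 = -330.40°; wrapped into (−180°, 180°]: 29.60°.
Δφ = -13.83 − 53.02 = -66.85°.
a = sin²(Δφ/2) + cos φ₁ · cos φ₂ · sin²(Δλ/2) = 0.341544.
c = 2·atan2(√a, √(1−a)) = 1.24832 rad → d = 6371·c ≈ 7953.07 km.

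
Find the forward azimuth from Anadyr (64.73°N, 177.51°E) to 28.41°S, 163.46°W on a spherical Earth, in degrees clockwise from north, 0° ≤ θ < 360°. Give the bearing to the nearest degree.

Δλ = -163.46 − 177.51 = -340.97°; wrapped into (−180°, 180°]: 19.03°.
θ = atan2( sin Δλ · cos φ₂ , cos φ₁ · sin φ₂ − sin φ₁ · cos φ₂ · cos Δλ )
  = atan2(0.28679, -0.95503) = 163.285° → normalised to [0°, 360°): 163.285°.

163°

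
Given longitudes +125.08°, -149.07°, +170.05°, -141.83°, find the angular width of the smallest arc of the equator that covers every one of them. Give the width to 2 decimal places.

Sort the longitudes: -149.07°, -141.83°, +125.08°, +170.05°.
Eastward gaps between consecutive values (wrapping around): 7.24°, 266.91°, 44.97°, 40.88°.
Largest gap = 266.91° ⇒ minimal covering band is its complement: 360° − 266.91° = 93.09°.
Band runs from +125.08° eastward to -141.83°, crossing the antimeridian.

93.09°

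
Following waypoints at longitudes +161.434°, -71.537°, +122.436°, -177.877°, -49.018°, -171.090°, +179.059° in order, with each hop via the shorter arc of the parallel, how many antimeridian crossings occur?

4

Leg 1: +161.434° → -71.537°, shortest Δλ = 127.029° (east) — crosses 180°.
Leg 2: -71.537° → +122.436°, shortest Δλ = -166.027° (west) — crosses 180°.
Leg 3: +122.436° → -177.877°, shortest Δλ = 59.687° (east) — crosses 180°.
Leg 4: -177.877° → -49.018°, shortest Δλ = 128.859° (east) — does not cross 180°.
Leg 5: -49.018° → -171.090°, shortest Δλ = -122.072° (west) — does not cross 180°.
Leg 6: -171.090° → +179.059°, shortest Δλ = -9.851° (west) — crosses 180°.
Total crossings: 4.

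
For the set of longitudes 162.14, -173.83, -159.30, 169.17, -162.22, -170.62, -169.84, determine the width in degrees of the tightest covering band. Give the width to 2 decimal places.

Sort the longitudes: -173.83°, -170.62°, -169.84°, -162.22°, -159.30°, +162.14°, +169.17°.
Eastward gaps between consecutive values (wrapping around): 3.21°, 0.78°, 7.62°, 2.92°, 321.44°, 7.03°, 17.00°.
Largest gap = 321.44° ⇒ minimal covering band is its complement: 360° − 321.44° = 38.56°.
Band runs from +162.14° eastward to -159.30°, crossing the antimeridian.

38.56°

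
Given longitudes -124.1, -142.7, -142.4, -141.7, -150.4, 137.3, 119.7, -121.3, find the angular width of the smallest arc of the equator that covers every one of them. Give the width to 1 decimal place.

Sort the longitudes: -150.4°, -142.7°, -142.4°, -141.7°, -124.1°, -121.3°, +119.7°, +137.3°.
Eastward gaps between consecutive values (wrapping around): 7.7°, 0.3°, 0.7°, 17.6°, 2.8°, 241.0°, 17.6°, 72.3°.
Largest gap = 241.0° ⇒ minimal covering band is its complement: 360° − 241.0° = 119.0°.
Band runs from +119.7° eastward to -121.3°, crossing the antimeridian.

119.0°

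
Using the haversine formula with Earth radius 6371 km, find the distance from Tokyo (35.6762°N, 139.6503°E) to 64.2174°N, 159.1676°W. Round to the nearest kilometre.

Δλ = -159.1676 − 139.6503 = -298.8179°; wrapped into (−180°, 180°]: 61.1821°.
Δφ = 64.2174 − 35.6762 = 28.5412°.
a = sin²(Δφ/2) + cos φ₁ · cos φ₂ · sin²(Δλ/2) = 0.152270.
c = 2·atan2(√a, √(1−a)) = 0.80174 rad → d = 6371·c ≈ 5107.86 km.

5108 km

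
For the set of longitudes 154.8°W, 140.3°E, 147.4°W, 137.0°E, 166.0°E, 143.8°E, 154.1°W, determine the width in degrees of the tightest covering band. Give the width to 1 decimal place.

75.6°

Sort the longitudes: -154.8°, -154.1°, -147.4°, +137.0°, +140.3°, +143.8°, +166.0°.
Eastward gaps between consecutive values (wrapping around): 0.7°, 6.7°, 284.4°, 3.3°, 3.5°, 22.2°, 39.2°.
Largest gap = 284.4° ⇒ minimal covering band is its complement: 360° − 284.4° = 75.6°.
Band runs from +137.0° eastward to -147.4°, crossing the antimeridian.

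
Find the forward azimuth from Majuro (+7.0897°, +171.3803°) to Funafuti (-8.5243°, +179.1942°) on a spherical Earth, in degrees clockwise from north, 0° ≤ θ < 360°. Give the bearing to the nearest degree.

Δλ = 179.1942 − 171.3803 = 7.8139°.
θ = atan2( sin Δλ · cos φ₂ , cos φ₁ · sin φ₂ − sin φ₁ · cos φ₂ · cos Δλ )
  = atan2(0.13445, -0.26802) = 153.359° → normalised to [0°, 360°): 153.359°.

153°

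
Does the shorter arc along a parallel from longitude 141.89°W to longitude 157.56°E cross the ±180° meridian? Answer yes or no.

Yes

Naïve |157.56 − -141.89| = 299.45° > 180°, so the shorter arc goes the other way round — across 180°.
Signed shortest Δλ = ((157.56 − -141.89 + 180) mod 360) − 180 = -60.55°.
Going west by 60.55° from -141.89° passes through 180° before reaching +157.56°.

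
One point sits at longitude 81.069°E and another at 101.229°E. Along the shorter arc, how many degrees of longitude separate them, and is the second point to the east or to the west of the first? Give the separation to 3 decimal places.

Raw difference: 101.229 − 81.069 = 20.16°.
Normalise into (−180°, 180°]: 20.16° stays 20.16°.
Positive ⇒ the second point lies to the east; separation 20.160°.

20.160° east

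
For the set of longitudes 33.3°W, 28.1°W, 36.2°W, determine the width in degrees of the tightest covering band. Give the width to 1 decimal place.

8.1°

Sort the longitudes: -36.2°, -33.3°, -28.1°.
Eastward gaps between consecutive values (wrapping around): 2.9°, 5.2°, 351.9°.
Largest gap = 351.9° ⇒ minimal covering band is its complement: 360° − 351.9° = 8.1°.
Band runs from -36.2° eastward to -28.1°.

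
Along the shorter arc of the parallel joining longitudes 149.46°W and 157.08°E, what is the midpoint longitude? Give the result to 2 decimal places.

Signed shortest Δλ from -149.46° to +157.08° is -53.46°.
Midpoint longitude = -149.46° + (-53.46°)/2 = -149.46° − 26.73° = -176.19°.
(The naïve average (-149.46 + +157.08)/2 = 3.81° is on the wrong side of the globe.)

176.19°W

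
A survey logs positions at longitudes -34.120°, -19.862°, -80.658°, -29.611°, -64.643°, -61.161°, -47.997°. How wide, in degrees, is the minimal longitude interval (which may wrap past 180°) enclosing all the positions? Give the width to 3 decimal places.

60.796°

Sort the longitudes: -80.658°, -64.643°, -61.161°, -47.997°, -34.120°, -29.611°, -19.862°.
Eastward gaps between consecutive values (wrapping around): 16.015°, 3.482°, 13.164°, 13.877°, 4.509°, 9.749°, 299.204°.
Largest gap = 299.204° ⇒ minimal covering band is its complement: 360° − 299.204° = 60.796°.
Band runs from -80.658° eastward to -19.862°.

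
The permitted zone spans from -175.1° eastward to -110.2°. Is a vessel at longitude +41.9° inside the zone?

No

Band width going east from -175.1° to -110.2°: ((-110.2 − -175.1) mod 360) = 64.9°.
Offset of +41.9° east of the west edge: ((41.9 − -175.1) mod 360) = 217.0°.
217.0° > 64.9° ⇒ outside.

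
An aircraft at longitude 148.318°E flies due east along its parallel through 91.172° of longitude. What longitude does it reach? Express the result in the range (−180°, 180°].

Start at +148.318°; shift +91.172° → +239.490°.
+239.490° lies outside (−180°, 180°]; subtract 360° → -120.510°.

120.510°W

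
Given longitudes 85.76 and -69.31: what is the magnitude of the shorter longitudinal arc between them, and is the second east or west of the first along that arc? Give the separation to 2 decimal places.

155.07° west

Raw difference: -69.31 − 85.76 = -155.07°.
Normalise into (−180°, 180°]: -155.07° stays -155.07°.
Negative ⇒ the second point lies to the west; separation 155.07°.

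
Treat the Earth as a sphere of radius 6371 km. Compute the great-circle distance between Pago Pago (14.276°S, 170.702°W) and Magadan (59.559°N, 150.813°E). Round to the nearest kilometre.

8908 km

Δλ = 150.813 − -170.702 = 321.515°; wrapped into (−180°, 180°]: -38.485°.
Δφ = 59.559 − -14.276 = 73.835°.
a = sin²(Δφ/2) + cos φ₁ · cos φ₂ · sin²(Δλ/2) = 0.414128.
c = 2·atan2(√a, √(1−a)) = 1.39820 rad → d = 6371·c ≈ 8907.91 km.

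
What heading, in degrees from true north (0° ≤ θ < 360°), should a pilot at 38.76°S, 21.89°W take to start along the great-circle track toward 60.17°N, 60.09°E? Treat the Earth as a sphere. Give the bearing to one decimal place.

Δλ = 60.09 − -21.89 = 81.98°.
θ = atan2( sin Δλ · cos φ₂ , cos φ₁ · sin φ₂ − sin φ₁ · cos φ₂ · cos Δλ )
  = atan2(0.49256, 0.71991) = 34.380° → normalised to [0°, 360°): 34.380°.

34.4°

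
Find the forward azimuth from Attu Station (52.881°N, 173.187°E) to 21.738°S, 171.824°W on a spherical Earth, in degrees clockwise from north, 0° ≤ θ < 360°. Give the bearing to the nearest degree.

Δλ = -171.824 − 173.187 = -345.011°; wrapped into (−180°, 180°]: 14.989°.
θ = atan2( sin Δλ · cos φ₂ , cos φ₁ · sin φ₂ − sin φ₁ · cos φ₂ · cos Δλ )
  = atan2(0.24024, -0.93898) = 165.649° → normalised to [0°, 360°): 165.649°.

166°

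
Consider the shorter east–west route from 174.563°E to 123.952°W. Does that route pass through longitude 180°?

Naïve |-123.952 − 174.563| = 298.515° > 180°, so the shorter arc goes the other way round — across 180°.
Signed shortest Δλ = ((-123.952 − 174.563 + 180) mod 360) − 180 = 61.485°.
Going east by 61.485° from +174.563° passes through 180° before reaching -123.952°.

Yes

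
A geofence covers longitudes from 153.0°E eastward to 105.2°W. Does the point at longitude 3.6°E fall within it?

Band width going east from +153.0° to -105.2°: ((-105.2 − 153.0) mod 360) = 101.8°.
Offset of +3.6° east of the west edge: ((3.6 − 153.0) mod 360) = 210.6°.
210.6° > 101.8° ⇒ outside.

No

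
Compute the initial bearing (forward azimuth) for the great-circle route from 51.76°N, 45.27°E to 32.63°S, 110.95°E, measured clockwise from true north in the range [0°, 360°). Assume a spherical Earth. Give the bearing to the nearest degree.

Δλ = 110.95 − 45.27 = 65.68°.
θ = atan2( sin Δλ · cos φ₂ , cos φ₁ · sin φ₂ − sin φ₁ · cos φ₂ · cos Δλ )
  = atan2(0.76744, -0.60616) = 128.303° → normalised to [0°, 360°): 128.303°.

128°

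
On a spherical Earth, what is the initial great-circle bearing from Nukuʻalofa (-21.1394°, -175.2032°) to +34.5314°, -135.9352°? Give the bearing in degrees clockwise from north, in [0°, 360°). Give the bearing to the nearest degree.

34°

Δλ = -135.9352 − -175.2032 = 39.2680°.
θ = atan2( sin Δλ · cos φ₂ , cos φ₁ · sin φ₂ − sin φ₁ · cos φ₂ · cos Δλ )
  = atan2(0.52143, 0.75872) = 34.499° → normalised to [0°, 360°): 34.499°.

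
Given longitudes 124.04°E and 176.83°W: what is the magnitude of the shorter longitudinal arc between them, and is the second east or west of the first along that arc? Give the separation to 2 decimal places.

Raw difference: -176.83 − 124.04 = -300.87°.
Normalise into (−180°, 180°]: -300.87° + 360° = 59.13°.
Positive ⇒ the second point lies to the east; separation 59.13°.

59.13° east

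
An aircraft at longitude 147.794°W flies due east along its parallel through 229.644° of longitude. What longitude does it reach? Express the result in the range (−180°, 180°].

81.850°E

Start at -147.794°; shift +229.644° → +81.850°.
+81.850° already lies in (−180°, 180°].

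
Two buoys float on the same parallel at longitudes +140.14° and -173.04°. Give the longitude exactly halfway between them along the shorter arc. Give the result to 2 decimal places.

+163.55°

Signed shortest Δλ from +140.14° to -173.04° is +46.82°.
Midpoint longitude = +140.14° + (+46.82°)/2 = +140.14° + 23.41° = +163.55°.
(The naïve average (+140.14 + -173.04)/2 = -16.45° is on the wrong side of the globe.)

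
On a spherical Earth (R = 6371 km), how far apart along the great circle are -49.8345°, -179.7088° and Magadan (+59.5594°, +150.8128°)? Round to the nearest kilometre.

12452 km

Δλ = 150.8128 − -179.7088 = 330.5216°; wrapped into (−180°, 180°]: -29.4784°.
Δφ = 59.5594 − -49.8345 = 109.3939°.
a = sin²(Δφ/2) + cos φ₁ · cos φ₂ · sin²(Δλ/2) = 0.687183.
c = 2·atan2(√a, √(1−a)) = 1.95451 rad → d = 6371·c ≈ 12452.18 km.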